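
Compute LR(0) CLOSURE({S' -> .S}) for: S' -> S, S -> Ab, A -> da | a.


Start: S' -> .S
For each item with dot before a nonterminal B, add B -> .γ for every B-production
Closure: [S' -> .S, S -> .Ab, A -> .da, A -> .a]


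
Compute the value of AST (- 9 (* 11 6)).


Evaluate inner: (* 11 6) = 66
Evaluate root: (- 9 66) = -57
Result: -57


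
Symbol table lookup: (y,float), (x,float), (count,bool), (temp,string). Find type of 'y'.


Lookup 'y' → type float


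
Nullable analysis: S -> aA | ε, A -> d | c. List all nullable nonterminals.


A nonterminal is nullable iff some alternative derives ε (directly, or every symbol in it is nullable)
Nullable: {S}


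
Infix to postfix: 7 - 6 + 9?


Left to right (same or higher precedence on left)
Postfix: 7 6 - 9 +


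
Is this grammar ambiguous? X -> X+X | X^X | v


'v+v^v' has two parse trees (no precedence encoded between + and ^)
Ambiguous


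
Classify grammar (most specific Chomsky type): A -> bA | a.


Right-linear: every RHS is a terminal or a terminal followed by one nonterminal
Classification: Type 3 (Regular)


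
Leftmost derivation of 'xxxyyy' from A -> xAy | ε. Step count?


Derivation: A => xAy => xxAyy => xxxAyyy => xxxyyy
Steps: 4


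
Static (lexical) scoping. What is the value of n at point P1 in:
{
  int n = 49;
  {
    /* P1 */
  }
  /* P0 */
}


P1's block does not declare n; resolves to the enclosing declaration at depth 0
n = 49


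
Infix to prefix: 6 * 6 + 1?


left-to-right (same/higher precedence on left): tree is (+ (* 6 6) 1)
Prefix: + * 6 6 1


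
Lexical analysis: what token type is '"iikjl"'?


Pattern: double-quoted sequence
Type: STRING_LITERAL


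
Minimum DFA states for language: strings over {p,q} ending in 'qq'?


Track the longest suffix of input matching a prefix of 'qq': 3 classes (prefixes of length 0..2)
Minimal DFA: 3 states


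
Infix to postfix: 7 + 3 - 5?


Left to right (same or higher precedence on left)
Postfix: 7 3 + 5 -


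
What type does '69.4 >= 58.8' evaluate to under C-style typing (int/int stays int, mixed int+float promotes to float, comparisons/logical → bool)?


Operand types: float >= float
Rule: comparison yields bool
Result type: bool


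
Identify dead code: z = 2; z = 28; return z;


first assignment to z is overwritten before any read
Dead: 'z = 2'


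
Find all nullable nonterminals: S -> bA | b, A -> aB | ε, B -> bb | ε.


A nonterminal is nullable iff some alternative derives ε (directly, or every symbol in it is nullable)
Nullable: {A, B}


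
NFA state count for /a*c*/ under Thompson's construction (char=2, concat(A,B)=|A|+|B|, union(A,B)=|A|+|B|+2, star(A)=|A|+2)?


Syntax tree has 2 char leaf(s), 0 union(s), 2 star(s)
chars contribute 2×2 = 4; each union adds +2; each star adds +2
Total: 4 + 0 + 4 = 8 states


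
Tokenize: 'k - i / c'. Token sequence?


Scan left to right, longest-match per lexeme
Tokens: ID(k), OP(-), ID(i), OP(/), ID(c)


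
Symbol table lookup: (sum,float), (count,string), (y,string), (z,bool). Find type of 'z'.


Lookup 'z' → type bool


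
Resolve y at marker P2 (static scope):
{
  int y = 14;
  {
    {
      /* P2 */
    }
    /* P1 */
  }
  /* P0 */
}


P2's block does not declare y; resolves to the enclosing declaration at depth 0
y = 14


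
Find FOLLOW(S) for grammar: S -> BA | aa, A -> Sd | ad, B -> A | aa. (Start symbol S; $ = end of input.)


$ ∈ FOLLOW(S). For each A -> αBβ: add FIRST(β)\{ε} to FOLLOW(B); if β nullable, add FOLLOW(A).
FOLLOW(S) = {$, d}


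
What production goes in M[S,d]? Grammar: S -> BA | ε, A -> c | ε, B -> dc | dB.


For [S, d]: 'd' ∈ FIRST(BA)
Entry: S -> BA


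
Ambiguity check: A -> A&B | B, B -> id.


precedence layered via separate nonterminal B: deterministic
Unambiguous


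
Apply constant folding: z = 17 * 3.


17 * 3 = 51 at compile time
Optimized: z = 51


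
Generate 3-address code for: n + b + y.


Break into single-operator statements:
t1 = n + b
t2 = t1 + y


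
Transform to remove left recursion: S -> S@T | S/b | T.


Left-recursive alternatives: S@T, S/b; non-recursive: T
Introduce S': S -> TS', S' -> @TS' | /bS' | ε


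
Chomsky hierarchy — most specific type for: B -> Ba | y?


Left-linear: every RHS is a terminal or one nonterminal followed by a terminal
Classification: Type 3 (Regular)


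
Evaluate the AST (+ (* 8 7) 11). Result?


Evaluate inner: (* 8 7) = 56
Evaluate root: (+ 56 11) = 67
Result: 67


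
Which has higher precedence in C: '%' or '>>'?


'%' is multiplicative (level 10); '>>' is shift (level 8)
Higher level binds tighter
'%' has higher precedence than '>>'


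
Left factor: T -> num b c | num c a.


Common prefix: 'num'
Factored: T -> num T', T' -> b c | c a


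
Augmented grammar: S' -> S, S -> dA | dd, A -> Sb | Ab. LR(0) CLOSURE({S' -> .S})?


Start: S' -> .S
For each item with dot before a nonterminal B, add B -> .γ for every B-production
Closure: [S' -> .S, S -> .dA, S -> .dd]


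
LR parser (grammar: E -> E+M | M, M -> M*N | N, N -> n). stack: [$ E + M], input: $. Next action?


handle 'E+M' on top; lookahead ∈ FOLLOW(E) = {+, $}
Action: reduce (E -> E+M)


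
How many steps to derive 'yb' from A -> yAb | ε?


Derivation: A => yAb => yb
Steps: 2


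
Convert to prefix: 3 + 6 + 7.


left-to-right (same/higher precedence on left): tree is (+ (+ 3 6) 7)
Prefix: + + 3 6 7


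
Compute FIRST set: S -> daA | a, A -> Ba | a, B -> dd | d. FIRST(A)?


Per alternative of A: FIRST(Ba) = {d}; FIRST(a) = {a}
FIRST(A) = {a, d}


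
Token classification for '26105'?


Pattern: digits only
Type: INTEGER_LITERAL


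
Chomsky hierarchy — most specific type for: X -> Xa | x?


Left-linear: every RHS is a terminal or one nonterminal followed by a terminal
Classification: Type 3 (Regular)


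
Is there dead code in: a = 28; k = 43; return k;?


a is assigned but never read
Dead: 'a = 28'


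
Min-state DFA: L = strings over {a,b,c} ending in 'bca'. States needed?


Track the longest suffix of input matching a prefix of 'bca': 4 classes (prefixes of length 0..3)
Minimal DFA: 4 states


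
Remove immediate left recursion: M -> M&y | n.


Left-recursive alternatives: M&y; non-recursive: n
Introduce M': M -> nM', M' -> &yM' | ε


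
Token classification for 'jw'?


Pattern: letter/underscore followed by alphanumerics, not a keyword
Type: IDENTIFIER


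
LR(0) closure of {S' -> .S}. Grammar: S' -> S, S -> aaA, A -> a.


Start: S' -> .S
For each item with dot before a nonterminal B, add B -> .γ for every B-production
Closure: [S' -> .S, S -> .aaA]


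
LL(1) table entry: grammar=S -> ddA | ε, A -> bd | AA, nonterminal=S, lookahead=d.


For [S, d]: 'd' ∈ FIRST(ddA)
Entry: S -> ddA


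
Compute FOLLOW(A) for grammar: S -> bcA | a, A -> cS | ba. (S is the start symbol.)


$ ∈ FOLLOW(S). For each A -> αBβ: add FIRST(β)\{ε} to FOLLOW(B); if β nullable, add FOLLOW(A).
FOLLOW(A) = {$}


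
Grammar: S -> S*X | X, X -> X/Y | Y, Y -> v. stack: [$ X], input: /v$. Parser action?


shift '/' to continue X -> X/Y
Action: shift


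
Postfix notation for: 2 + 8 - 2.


Left to right (same or higher precedence on left)
Postfix: 2 8 + 2 -


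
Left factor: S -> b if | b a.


Common prefix: 'b'
Factored: S -> b S', S' -> if | a


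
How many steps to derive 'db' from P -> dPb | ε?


Derivation: P => dPb => db
Steps: 2


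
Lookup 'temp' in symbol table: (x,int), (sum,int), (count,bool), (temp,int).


Lookup 'temp' → type int


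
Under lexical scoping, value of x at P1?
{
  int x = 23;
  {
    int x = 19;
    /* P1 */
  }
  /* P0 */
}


x declared in the same block as P1
x = 19


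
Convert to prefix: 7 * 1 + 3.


left-to-right (same/higher precedence on left): tree is (+ (* 7 1) 3)
Prefix: + * 7 1 3


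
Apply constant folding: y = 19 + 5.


19 + 5 = 24 at compile time
Optimized: y = 24


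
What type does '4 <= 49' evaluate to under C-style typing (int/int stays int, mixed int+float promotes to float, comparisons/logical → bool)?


Operand types: int <= int
Rule: comparison yields bool
Result type: bool


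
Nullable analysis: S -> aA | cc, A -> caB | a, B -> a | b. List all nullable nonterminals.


A nonterminal is nullable iff some alternative derives ε (directly, or every symbol in it is nullable)
Nullable: {}


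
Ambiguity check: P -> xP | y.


right-linear, alternatives start with distinct terminals 'x' vs 'y': unique leftmost derivation
Unambiguous


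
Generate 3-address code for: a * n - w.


Break into single-operator statements:
t1 = a * n
t2 = t1 - w


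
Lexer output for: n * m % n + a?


Scan left to right, longest-match per lexeme
Tokens: ID(n), OP(*), ID(m), OP(%), ID(n), OP(+), ID(a)


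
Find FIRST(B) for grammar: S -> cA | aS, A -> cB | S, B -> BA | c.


Per alternative of B: FIRST(BA) = {c}; FIRST(c) = {c}
FIRST(B) = {c}


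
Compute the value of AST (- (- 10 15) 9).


Evaluate inner: (- 10 15) = -5
Evaluate root: (- -5 9) = -14
Result: -14


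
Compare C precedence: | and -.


'-' is additive (level 9); '|' is bitwise OR (level 3)
Higher level binds tighter
'-' has higher precedence than '|'


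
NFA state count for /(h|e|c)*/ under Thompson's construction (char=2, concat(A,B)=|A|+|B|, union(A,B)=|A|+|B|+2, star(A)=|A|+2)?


Syntax tree has 3 char leaf(s), 2 union(s), 1 star(s)
chars contribute 3×2 = 6; each union adds +2; each star adds +2
Total: 6 + 4 + 2 = 12 states


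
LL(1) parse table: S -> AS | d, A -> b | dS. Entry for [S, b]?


For [S, b]: 'b' ∈ FIRST(AS)
Entry: S -> AS


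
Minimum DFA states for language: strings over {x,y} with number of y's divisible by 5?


Track (count of y) mod 5: states 0..4, accept at 0
Minimal DFA: 5 states


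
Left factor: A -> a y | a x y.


Common prefix: 'a'
Factored: A -> a A', A' -> y | x y


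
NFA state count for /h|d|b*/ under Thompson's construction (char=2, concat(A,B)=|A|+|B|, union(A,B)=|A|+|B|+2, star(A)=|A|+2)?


Syntax tree has 3 char leaf(s), 2 union(s), 1 star(s)
chars contribute 3×2 = 6; each union adds +2; each star adds +2
Total: 6 + 4 + 2 = 12 states


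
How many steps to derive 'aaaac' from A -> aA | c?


Derivation: A => aA => aaA => aaaA => aaaaA => aaaac
Steps: 5


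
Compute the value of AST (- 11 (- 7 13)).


Evaluate inner: (- 7 13) = -6
Evaluate root: (- 11 -6) = 17
Result: 17


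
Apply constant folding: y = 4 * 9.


4 * 9 = 36 at compile time
Optimized: y = 36


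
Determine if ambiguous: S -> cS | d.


right-linear, alternatives start with distinct terminals 'c' vs 'd': unique leftmost derivation
Unambiguous


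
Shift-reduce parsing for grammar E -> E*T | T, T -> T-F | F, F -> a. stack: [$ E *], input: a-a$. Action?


no handle ('E*' is not any RHS); shift 'a'
Action: shift


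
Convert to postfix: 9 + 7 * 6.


* has higher precedence, evaluate 7*6 first
Postfix: 9 7 6 * +


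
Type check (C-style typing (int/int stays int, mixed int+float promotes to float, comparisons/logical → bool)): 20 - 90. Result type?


Operand types: int - int
Rule: mixed int/float promotes to float; int/int stays int
Result type: int


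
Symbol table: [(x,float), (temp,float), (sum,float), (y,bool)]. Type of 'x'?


Lookup 'x' → type float


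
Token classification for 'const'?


Pattern: reserved word
Type: KEYWORD


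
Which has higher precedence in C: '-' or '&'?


'-' is additive (level 9); '&' is bitwise AND (level 5)
Higher level binds tighter
'-' has higher precedence than '&'


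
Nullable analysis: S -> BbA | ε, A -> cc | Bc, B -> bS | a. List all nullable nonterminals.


A nonterminal is nullable iff some alternative derives ε (directly, or every symbol in it is nullable)
Nullable: {S}


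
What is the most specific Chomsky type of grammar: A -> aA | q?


Right-linear: every RHS is a terminal or a terminal followed by one nonterminal
Classification: Type 3 (Regular)


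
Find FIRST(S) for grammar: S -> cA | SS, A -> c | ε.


Per alternative of S: FIRST(cA) = {c}; FIRST(SS) = {c}
FIRST(S) = {c}


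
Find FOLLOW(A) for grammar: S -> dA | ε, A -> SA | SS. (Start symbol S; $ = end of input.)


$ ∈ FOLLOW(S). For each A -> αBβ: add FIRST(β)\{ε} to FOLLOW(B); if β nullable, add FOLLOW(A).
FOLLOW(A) = {$, d}


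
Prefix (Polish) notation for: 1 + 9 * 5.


'*' binds tighter: tree is (+ 1 (* 9 5))
Prefix: + 1 * 9 5


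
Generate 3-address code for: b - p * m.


Break into single-operator statements:
t1 = p * m
t2 = b - t1


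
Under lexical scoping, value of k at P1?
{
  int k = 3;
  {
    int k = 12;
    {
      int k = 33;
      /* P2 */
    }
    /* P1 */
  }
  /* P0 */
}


k declared in the same block as P1
k = 12


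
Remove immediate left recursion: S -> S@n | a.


Left-recursive alternatives: S@n; non-recursive: a
Introduce S': S -> aS', S' -> @nS' | ε


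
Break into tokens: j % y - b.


Scan left to right, longest-match per lexeme
Tokens: ID(j), OP(%), ID(y), OP(-), ID(b)


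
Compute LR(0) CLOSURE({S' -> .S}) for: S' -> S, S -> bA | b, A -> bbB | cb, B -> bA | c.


Start: S' -> .S
For each item with dot before a nonterminal B, add B -> .γ for every B-production
Closure: [S' -> .S, S -> .bA, S -> .b]


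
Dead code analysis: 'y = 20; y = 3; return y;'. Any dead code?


first assignment to y is overwritten before any read
Dead: 'y = 20'


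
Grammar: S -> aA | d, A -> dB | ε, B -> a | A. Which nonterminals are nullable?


A nonterminal is nullable iff some alternative derives ε (directly, or every symbol in it is nullable)
Nullable: {A, B}


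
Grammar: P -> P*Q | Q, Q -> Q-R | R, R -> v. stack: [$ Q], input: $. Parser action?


lookahead ∉ {-} so Q won't extend; reduce P -> Q
Action: reduce (P -> Q)


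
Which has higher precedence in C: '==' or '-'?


'-' is additive (level 9); '==' is equality (level 6)
Higher level binds tighter
'-' has higher precedence than '=='


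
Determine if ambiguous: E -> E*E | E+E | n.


'n*n+n' has two parse trees (no precedence encoded between * and +)
Ambiguous


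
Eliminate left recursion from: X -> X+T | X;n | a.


Left-recursive alternatives: X+T, X;n; non-recursive: a
Introduce X': X -> aX', X' -> +TX' | ;nX' | ε


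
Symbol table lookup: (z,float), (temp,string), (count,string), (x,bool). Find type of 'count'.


Lookup 'count' → type string


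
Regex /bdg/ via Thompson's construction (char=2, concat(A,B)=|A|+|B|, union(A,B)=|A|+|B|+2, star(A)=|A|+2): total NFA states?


Syntax tree has 3 char leaf(s), 0 union(s), 0 star(s)
chars contribute 3×2 = 6; each union adds +2; each star adds +2
Total: 6 + 0 + 0 = 6 states


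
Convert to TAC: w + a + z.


Break into single-operator statements:
t1 = w + a
t2 = t1 + z


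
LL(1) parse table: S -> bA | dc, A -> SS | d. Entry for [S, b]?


For [S, b]: 'b' ∈ FIRST(bA)
Entry: S -> bA


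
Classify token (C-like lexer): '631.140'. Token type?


Pattern: digits with a decimal point
Type: FLOAT_LITERAL


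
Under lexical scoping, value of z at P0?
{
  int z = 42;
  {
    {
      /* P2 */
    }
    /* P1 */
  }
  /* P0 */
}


z declared in the same block as P0
z = 42


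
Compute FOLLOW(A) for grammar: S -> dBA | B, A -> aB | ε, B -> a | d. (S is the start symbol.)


$ ∈ FOLLOW(S). For each A -> αBβ: add FIRST(β)\{ε} to FOLLOW(B); if β nullable, add FOLLOW(A).
FOLLOW(A) = {$}


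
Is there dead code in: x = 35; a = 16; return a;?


x is assigned but never read
Dead: 'x = 35'


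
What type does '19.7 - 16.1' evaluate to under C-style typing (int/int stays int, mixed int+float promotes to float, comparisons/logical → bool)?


Operand types: float - float
Rule: mixed int/float promotes to float; int/int stays int
Result type: float


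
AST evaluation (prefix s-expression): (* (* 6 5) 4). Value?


Evaluate inner: (* 6 5) = 30
Evaluate root: (* 30 4) = 120
Result: 120


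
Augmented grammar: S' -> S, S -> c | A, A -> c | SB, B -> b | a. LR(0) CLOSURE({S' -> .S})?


Start: S' -> .S
For each item with dot before a nonterminal B, add B -> .γ for every B-production
Closure: [S' -> .S, S -> .c, S -> .A, A -> .c, A -> .SB]


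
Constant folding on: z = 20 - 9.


20 - 9 = 11 at compile time
Optimized: z = 11


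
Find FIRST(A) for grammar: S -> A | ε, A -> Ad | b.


Per alternative of A: FIRST(Ad) = {b}; FIRST(b) = {b}
FIRST(A) = {b}


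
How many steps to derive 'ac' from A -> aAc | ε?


Derivation: A => aAc => ac
Steps: 2


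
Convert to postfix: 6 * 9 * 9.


Left to right (same or higher precedence on left)
Postfix: 6 9 * 9 *


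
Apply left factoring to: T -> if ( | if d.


Common prefix: 'if'
Factored: T -> if T', T' -> ( | d


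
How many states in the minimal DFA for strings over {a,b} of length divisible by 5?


Track length mod 5: states 0..4, accept at 0
Minimal DFA: 5 states


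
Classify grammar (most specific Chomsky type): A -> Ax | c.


Left-linear: every RHS is a terminal or one nonterminal followed by a terminal
Classification: Type 3 (Regular)


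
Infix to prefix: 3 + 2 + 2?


left-to-right (same/higher precedence on left): tree is (+ (+ 3 2) 2)
Prefix: + + 3 2 2


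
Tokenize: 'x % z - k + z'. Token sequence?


Scan left to right, longest-match per lexeme
Tokens: ID(x), OP(%), ID(z), OP(-), ID(k), OP(+), ID(z)


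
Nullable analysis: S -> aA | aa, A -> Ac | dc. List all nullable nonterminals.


A nonterminal is nullable iff some alternative derives ε (directly, or every symbol in it is nullable)
Nullable: {}


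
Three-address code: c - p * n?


Break into single-operator statements:
t1 = p * n
t2 = c - t1


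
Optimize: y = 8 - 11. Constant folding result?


8 - 11 = -3 at compile time
Optimized: y = -3


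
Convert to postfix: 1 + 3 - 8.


Left to right (same or higher precedence on left)
Postfix: 1 3 + 8 -


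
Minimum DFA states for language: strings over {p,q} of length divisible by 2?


Track length mod 2: states 0..1, accept at 0
Minimal DFA: 2 states


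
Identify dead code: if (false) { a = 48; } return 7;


condition is constant false, so the whole block is unreachable
Dead: 'if (false) { a = 48; }'


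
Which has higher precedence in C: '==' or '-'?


'-' is additive (level 9); '==' is equality (level 6)
Higher level binds tighter
'-' has higher precedence than '=='


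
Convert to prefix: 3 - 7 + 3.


left-to-right (same/higher precedence on left): tree is (+ (- 3 7) 3)
Prefix: + - 3 7 3


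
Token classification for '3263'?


Pattern: digits only
Type: INTEGER_LITERAL


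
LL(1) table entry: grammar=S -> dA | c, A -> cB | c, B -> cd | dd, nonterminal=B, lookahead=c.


For [B, c]: 'c' ∈ FIRST(cd)
Entry: B -> cd


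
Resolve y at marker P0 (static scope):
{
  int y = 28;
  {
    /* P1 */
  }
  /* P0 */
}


y declared in the same block as P0
y = 28


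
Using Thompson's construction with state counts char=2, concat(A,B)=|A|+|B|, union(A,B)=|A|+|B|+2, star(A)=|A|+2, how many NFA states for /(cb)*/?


Syntax tree has 2 char leaf(s), 0 union(s), 1 star(s)
chars contribute 2×2 = 4; each union adds +2; each star adds +2
Total: 4 + 0 + 2 = 6 states


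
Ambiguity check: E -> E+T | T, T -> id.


precedence layered via separate nonterminal T: deterministic
Unambiguous


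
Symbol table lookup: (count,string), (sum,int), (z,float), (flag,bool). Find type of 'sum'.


Lookup 'sum' → type int


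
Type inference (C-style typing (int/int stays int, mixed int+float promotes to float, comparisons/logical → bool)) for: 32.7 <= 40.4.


Operand types: float <= float
Rule: comparison yields bool
Result type: bool


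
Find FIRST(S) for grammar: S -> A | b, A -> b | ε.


Per alternative of S: FIRST(A) = {b, ε}; FIRST(b) = {b}
FIRST(S) = {b, ε}


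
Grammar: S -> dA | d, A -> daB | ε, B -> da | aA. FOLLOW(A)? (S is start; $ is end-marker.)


$ ∈ FOLLOW(S). For each A -> αBβ: add FIRST(β)\{ε} to FOLLOW(B); if β nullable, add FOLLOW(A).
FOLLOW(A) = {$}


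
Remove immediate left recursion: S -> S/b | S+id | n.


Left-recursive alternatives: S/b, S+id; non-recursive: n
Introduce S': S -> nS', S' -> /bS' | +idS' | ε


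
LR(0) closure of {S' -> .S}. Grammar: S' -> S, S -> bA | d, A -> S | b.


Start: S' -> .S
For each item with dot before a nonterminal B, add B -> .γ for every B-production
Closure: [S' -> .S, S -> .bA, S -> .d]


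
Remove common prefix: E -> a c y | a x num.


Common prefix: 'a'
Factored: E -> a E', E' -> c y | x num


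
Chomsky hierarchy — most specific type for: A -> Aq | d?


Left-linear: every RHS is a terminal or one nonterminal followed by a terminal
Classification: Type 3 (Regular)


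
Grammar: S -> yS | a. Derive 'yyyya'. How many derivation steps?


Derivation: S => yS => yyS => yyyS => yyyyS => yyyya
Steps: 5


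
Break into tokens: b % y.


Scan left to right, longest-match per lexeme
Tokens: ID(b), OP(%), ID(y)


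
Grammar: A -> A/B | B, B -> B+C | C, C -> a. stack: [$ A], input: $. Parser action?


start symbol A on stack, input exhausted
Action: accept


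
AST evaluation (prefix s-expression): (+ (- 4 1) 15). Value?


Evaluate inner: (- 4 1) = 3
Evaluate root: (+ 3 15) = 18
Result: 18


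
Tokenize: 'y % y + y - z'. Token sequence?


Scan left to right, longest-match per lexeme
Tokens: ID(y), OP(%), ID(y), OP(+), ID(y), OP(-), ID(z)


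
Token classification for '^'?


Pattern: operator symbol
Type: OPERATOR


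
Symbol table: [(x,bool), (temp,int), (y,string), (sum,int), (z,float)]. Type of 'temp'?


Lookup 'temp' → type int


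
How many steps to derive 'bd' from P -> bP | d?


Derivation: P => bP => bd
Steps: 2


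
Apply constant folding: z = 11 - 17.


11 - 17 = -6 at compile time
Optimized: z = -6


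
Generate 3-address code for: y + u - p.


Break into single-operator statements:
t1 = y + u
t2 = t1 - p


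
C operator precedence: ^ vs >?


'>' is relational (level 7); '^' is bitwise XOR (level 4)
Higher level binds tighter
'>' has higher precedence than '^'


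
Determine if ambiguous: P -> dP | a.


right-linear, alternatives start with distinct terminals 'd' vs 'a': unique leftmost derivation
Unambiguous


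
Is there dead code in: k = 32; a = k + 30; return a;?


k is read by a's definition; a is returned
No dead code


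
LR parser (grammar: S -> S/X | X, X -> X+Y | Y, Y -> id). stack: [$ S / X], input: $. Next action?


handle 'S/X' on top; lookahead ∈ FOLLOW(S) = {/, $}
Action: reduce (S -> S/X)


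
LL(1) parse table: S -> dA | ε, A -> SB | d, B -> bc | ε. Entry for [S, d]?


For [S, d]: 'd' ∈ FIRST(dA)
Entry: S -> dA


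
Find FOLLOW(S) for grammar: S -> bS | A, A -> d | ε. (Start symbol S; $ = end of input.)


$ ∈ FOLLOW(S). For each A -> αBβ: add FIRST(β)\{ε} to FOLLOW(B); if β nullable, add FOLLOW(A).
FOLLOW(S) = {$}


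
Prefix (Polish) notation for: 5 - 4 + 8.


left-to-right (same/higher precedence on left): tree is (+ (- 5 4) 8)
Prefix: + - 5 4 8


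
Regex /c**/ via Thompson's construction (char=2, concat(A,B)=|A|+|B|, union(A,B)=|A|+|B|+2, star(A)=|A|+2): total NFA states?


Syntax tree has 1 char leaf(s), 0 union(s), 2 star(s)
chars contribute 1×2 = 2; each union adds +2; each star adds +2
Total: 2 + 0 + 4 = 6 states


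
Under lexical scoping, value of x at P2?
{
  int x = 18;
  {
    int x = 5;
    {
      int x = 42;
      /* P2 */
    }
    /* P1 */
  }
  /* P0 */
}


x declared in the same block as P2
x = 42


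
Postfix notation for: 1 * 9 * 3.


Left to right (same or higher precedence on left)
Postfix: 1 9 * 3 *


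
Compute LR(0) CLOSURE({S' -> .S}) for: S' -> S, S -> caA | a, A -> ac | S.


Start: S' -> .S
For each item with dot before a nonterminal B, add B -> .γ for every B-production
Closure: [S' -> .S, S -> .caA, S -> .a]


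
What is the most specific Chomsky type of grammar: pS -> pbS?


LHS has context (more than one symbol) and |LHS| ≤ |RHS|
Classification: Type 1 (Context-Sensitive)


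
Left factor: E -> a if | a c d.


Common prefix: 'a'
Factored: E -> a E', E' -> if | c d


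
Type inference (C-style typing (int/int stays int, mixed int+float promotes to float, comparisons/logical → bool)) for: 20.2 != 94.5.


Operand types: float != float
Rule: comparison yields bool
Result type: bool


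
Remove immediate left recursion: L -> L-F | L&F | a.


Left-recursive alternatives: L-F, L&F; non-recursive: a
Introduce L': L -> aL', L' -> -FL' | &FL' | ε


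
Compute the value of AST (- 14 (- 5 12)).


Evaluate inner: (- 5 12) = -7
Evaluate root: (- 14 -7) = 21
Result: 21


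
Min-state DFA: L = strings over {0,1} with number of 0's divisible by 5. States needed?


Track (count of 0) mod 5: states 0..4, accept at 0
Minimal DFA: 5 states


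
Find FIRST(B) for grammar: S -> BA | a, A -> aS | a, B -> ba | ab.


Per alternative of B: FIRST(ba) = {b}; FIRST(ab) = {a}
FIRST(B) = {a, b}


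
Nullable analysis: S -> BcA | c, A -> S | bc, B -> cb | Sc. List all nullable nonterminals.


A nonterminal is nullable iff some alternative derives ε (directly, or every symbol in it is nullable)
Nullable: {}


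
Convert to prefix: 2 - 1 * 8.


'*' binds tighter: tree is (- 2 (* 1 8))
Prefix: - 2 * 1 8


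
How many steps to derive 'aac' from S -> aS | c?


Derivation: S => aS => aaS => aac
Steps: 3


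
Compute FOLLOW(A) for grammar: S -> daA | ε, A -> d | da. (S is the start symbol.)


$ ∈ FOLLOW(S). For each A -> αBβ: add FIRST(β)\{ε} to FOLLOW(B); if β nullable, add FOLLOW(A).
FOLLOW(A) = {$}


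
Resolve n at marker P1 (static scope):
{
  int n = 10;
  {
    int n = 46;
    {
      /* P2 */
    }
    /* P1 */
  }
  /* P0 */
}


n declared in the same block as P1
n = 46


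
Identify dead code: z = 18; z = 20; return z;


first assignment to z is overwritten before any read
Dead: 'z = 18'


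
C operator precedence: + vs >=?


'+' is additive (level 9); '>=' is relational (level 7)
Higher level binds tighter
'+' has higher precedence than '>='


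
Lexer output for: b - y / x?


Scan left to right, longest-match per lexeme
Tokens: ID(b), OP(-), ID(y), OP(/), ID(x)


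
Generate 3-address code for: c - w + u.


Break into single-operator statements:
t1 = c - w
t2 = t1 + u


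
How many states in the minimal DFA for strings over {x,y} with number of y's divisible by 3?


Track (count of y) mod 3: states 0..2, accept at 0
Minimal DFA: 3 states


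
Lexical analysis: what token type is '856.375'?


Pattern: digits with a decimal point
Type: FLOAT_LITERAL


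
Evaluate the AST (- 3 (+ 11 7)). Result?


Evaluate inner: (+ 11 7) = 18
Evaluate root: (- 3 18) = -15
Result: -15


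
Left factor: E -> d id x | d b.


Common prefix: 'd'
Factored: E -> d E', E' -> id x | b


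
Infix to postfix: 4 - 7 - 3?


Left to right (same or higher precedence on left)
Postfix: 4 7 - 3 -


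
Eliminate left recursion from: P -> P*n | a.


Left-recursive alternatives: P*n; non-recursive: a
Introduce P': P -> aP', P' -> *nP' | ε


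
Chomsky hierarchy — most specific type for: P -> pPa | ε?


Single nonterminal LHS, but p^n a^n is not regular
Classification: Type 2 (Context-Free)


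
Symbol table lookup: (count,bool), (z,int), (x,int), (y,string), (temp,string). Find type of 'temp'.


Lookup 'temp' → type string


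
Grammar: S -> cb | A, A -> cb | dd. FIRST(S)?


Per alternative of S: FIRST(cb) = {c}; FIRST(A) = {c, d}
FIRST(S) = {c, d}


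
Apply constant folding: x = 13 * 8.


13 * 8 = 104 at compile time
Optimized: x = 104


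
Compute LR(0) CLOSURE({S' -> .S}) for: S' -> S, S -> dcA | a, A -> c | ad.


Start: S' -> .S
For each item with dot before a nonterminal B, add B -> .γ for every B-production
Closure: [S' -> .S, S -> .dcA, S -> .a]


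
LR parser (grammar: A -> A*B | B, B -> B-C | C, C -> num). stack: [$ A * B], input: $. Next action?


handle 'A*B' on top; lookahead ∈ FOLLOW(A) = {*, $}
Action: reduce (A -> A*B)


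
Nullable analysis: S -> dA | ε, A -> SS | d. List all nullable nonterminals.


A nonterminal is nullable iff some alternative derives ε (directly, or every symbol in it is nullable)
Nullable: {A, S}


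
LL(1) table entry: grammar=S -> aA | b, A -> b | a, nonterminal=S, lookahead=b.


For [S, b]: 'b' ∈ FIRST(b)
Entry: S -> b


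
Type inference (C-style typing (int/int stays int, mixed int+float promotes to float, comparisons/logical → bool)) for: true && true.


Operand types: bool && bool
Rule: logical operators take bool operands and yield bool
Result type: bool


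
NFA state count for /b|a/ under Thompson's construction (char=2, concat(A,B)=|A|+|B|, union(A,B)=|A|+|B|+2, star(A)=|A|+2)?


Syntax tree has 2 char leaf(s), 1 union(s), 0 star(s)
chars contribute 2×2 = 4; each union adds +2; each star adds +2
Total: 4 + 2 + 0 = 6 states


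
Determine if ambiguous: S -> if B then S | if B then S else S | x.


dangling else: 'if B then if B then x else x' parses two ways
Ambiguous


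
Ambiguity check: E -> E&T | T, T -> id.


precedence layered via separate nonterminal T: deterministic
Unambiguous


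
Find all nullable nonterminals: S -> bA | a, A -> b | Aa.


A nonterminal is nullable iff some alternative derives ε (directly, or every symbol in it is nullable)
Nullable: {}


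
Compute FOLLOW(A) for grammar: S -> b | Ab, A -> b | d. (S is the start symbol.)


$ ∈ FOLLOW(S). For each A -> αBβ: add FIRST(β)\{ε} to FOLLOW(B); if β nullable, add FOLLOW(A).
FOLLOW(A) = {b}


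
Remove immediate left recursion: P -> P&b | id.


Left-recursive alternatives: P&b; non-recursive: id
Introduce P': P -> idP', P' -> &bP' | ε


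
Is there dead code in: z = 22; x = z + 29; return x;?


z is read by x's definition; x is returned
No dead code


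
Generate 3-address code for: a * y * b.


Break into single-operator statements:
t1 = a * y
t2 = t1 * b


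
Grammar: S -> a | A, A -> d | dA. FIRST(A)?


Per alternative of A: FIRST(d) = {d}; FIRST(dA) = {d}
FIRST(A) = {d}


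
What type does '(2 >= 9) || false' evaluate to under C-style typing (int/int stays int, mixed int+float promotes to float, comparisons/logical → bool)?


Operand types: bool || bool
Rule: logical operators take bool operands and yield bool
Result type: bool


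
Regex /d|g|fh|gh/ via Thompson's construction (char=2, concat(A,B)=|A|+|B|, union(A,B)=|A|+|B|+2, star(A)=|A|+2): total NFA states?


Syntax tree has 6 char leaf(s), 3 union(s), 0 star(s)
chars contribute 6×2 = 12; each union adds +2; each star adds +2
Total: 12 + 6 + 0 = 18 states


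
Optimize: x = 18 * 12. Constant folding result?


18 * 12 = 216 at compile time
Optimized: x = 216


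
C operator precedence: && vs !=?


'!=' is equality (level 6); '&&' is logical AND (level 2)
Higher level binds tighter
'!=' has higher precedence than '&&'


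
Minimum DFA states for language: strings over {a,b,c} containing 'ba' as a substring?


KMP-style automaton: 2 progress states + 1 absorbing accept = 3
Minimal DFA: 3 states


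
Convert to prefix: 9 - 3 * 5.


'*' binds tighter: tree is (- 9 (* 3 5))
Prefix: - 9 * 3 5


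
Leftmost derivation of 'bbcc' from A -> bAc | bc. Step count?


Derivation: A => bAc => bbcc
Steps: 2


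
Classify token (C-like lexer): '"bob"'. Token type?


Pattern: double-quoted sequence
Type: STRING_LITERAL


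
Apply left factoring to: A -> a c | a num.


Common prefix: 'a'
Factored: A -> a A', A' -> c | num


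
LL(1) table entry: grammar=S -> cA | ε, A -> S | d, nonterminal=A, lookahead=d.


For [A, d]: 'd' ∈ FIRST(d)
Entry: A -> d


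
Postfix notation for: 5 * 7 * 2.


Left to right (same or higher precedence on left)
Postfix: 5 7 * 2 *


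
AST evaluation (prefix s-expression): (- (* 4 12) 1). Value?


Evaluate inner: (* 4 12) = 48
Evaluate root: (- 48 1) = 47
Result: 47


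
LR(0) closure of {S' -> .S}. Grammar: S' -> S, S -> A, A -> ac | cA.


Start: S' -> .S
For each item with dot before a nonterminal B, add B -> .γ for every B-production
Closure: [S' -> .S, S -> .A, A -> .ac, A -> .cA]


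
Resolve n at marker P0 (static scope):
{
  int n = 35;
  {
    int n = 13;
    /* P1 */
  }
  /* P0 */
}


n declared in the same block as P0
n = 35


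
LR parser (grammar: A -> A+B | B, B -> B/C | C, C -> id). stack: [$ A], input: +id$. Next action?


shift '+' to continue A -> A+B
Action: shift


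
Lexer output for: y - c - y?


Scan left to right, longest-match per lexeme
Tokens: ID(y), OP(-), ID(c), OP(-), ID(y)


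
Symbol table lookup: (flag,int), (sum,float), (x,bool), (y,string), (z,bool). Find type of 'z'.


Lookup 'z' → type bool


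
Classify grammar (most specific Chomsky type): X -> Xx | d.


Left-linear: every RHS is a terminal or one nonterminal followed by a terminal
Classification: Type 3 (Regular)


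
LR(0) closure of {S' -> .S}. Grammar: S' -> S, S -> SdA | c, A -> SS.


Start: S' -> .S
For each item with dot before a nonterminal B, add B -> .γ for every B-production
Closure: [S' -> .S, S -> .SdA, S -> .c]


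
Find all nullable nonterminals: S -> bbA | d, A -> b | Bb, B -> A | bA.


A nonterminal is nullable iff some alternative derives ε (directly, or every symbol in it is nullable)
Nullable: {}


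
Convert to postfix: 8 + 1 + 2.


Left to right (same or higher precedence on left)
Postfix: 8 1 + 2 +


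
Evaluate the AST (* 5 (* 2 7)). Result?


Evaluate inner: (* 2 7) = 14
Evaluate root: (* 5 14) = 70
Result: 70


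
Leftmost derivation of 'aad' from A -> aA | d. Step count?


Derivation: A => aA => aaA => aad
Steps: 3


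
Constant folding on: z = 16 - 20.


16 - 20 = -4 at compile time
Optimized: z = -4


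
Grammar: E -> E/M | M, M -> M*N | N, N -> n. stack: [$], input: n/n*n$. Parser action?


no handle on stack; shift 'n'
Action: shift


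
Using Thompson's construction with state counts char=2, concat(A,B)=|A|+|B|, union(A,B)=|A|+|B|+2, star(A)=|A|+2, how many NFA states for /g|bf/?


Syntax tree has 3 char leaf(s), 1 union(s), 0 star(s)
chars contribute 3×2 = 6; each union adds +2; each star adds +2
Total: 6 + 2 + 0 = 8 states


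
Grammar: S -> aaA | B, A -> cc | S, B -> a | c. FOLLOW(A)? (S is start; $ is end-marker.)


$ ∈ FOLLOW(S). For each A -> αBβ: add FIRST(β)\{ε} to FOLLOW(B); if β nullable, add FOLLOW(A).
FOLLOW(A) = {$}


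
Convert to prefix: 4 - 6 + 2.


left-to-right (same/higher precedence on left): tree is (+ (- 4 6) 2)
Prefix: + - 4 6 2


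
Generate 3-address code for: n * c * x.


Break into single-operator statements:
t1 = n * c
t2 = t1 * x


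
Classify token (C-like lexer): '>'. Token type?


Pattern: operator symbol
Type: OPERATOR


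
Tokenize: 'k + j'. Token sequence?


Scan left to right, longest-match per lexeme
Tokens: ID(k), OP(+), ID(j)


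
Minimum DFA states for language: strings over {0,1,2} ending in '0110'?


Track the longest suffix of input matching a prefix of '0110': 5 classes (prefixes of length 0..4)
Minimal DFA: 5 states


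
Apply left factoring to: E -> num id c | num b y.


Common prefix: 'num'
Factored: E -> num E', E' -> id c | b y


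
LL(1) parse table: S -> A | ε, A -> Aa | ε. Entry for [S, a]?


For [S, a]: 'a' ∈ FIRST(A)
Entry: S -> A


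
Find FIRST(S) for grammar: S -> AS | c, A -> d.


Per alternative of S: FIRST(AS) = {d}; FIRST(c) = {c}
FIRST(S) = {c, d}


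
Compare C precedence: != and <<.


'<<' is shift (level 8); '!=' is equality (level 6)
Higher level binds tighter
'<<' has higher precedence than '!='


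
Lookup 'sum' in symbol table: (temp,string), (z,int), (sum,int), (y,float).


Lookup 'sum' → type int


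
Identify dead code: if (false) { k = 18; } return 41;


condition is constant false, so the whole block is unreachable
Dead: 'if (false) { k = 18; }'


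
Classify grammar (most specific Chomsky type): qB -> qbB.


LHS has context (more than one symbol) and |LHS| ≤ |RHS|
Classification: Type 1 (Context-Sensitive)


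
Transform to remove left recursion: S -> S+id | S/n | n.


Left-recursive alternatives: S+id, S/n; non-recursive: n
Introduce S': S -> nS', S' -> +idS' | /nS' | ε


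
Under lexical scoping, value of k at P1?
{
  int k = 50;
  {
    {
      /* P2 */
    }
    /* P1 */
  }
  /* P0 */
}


P1's block does not declare k; resolves to the enclosing declaration at depth 0
k = 50


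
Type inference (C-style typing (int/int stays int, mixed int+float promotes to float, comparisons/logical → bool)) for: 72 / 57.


Operand types: int / int
Rule: mixed int/float promotes to float; int/int stays int
Result type: int


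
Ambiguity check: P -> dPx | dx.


balanced d^n…x^n: each string has a unique parse
Unambiguous


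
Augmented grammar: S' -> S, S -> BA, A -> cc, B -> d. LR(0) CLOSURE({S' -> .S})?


Start: S' -> .S
For each item with dot before a nonterminal B, add B -> .γ for every B-production
Closure: [S' -> .S, S -> .BA, B -> .d]


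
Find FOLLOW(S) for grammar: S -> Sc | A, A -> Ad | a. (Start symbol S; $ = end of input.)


$ ∈ FOLLOW(S). For each A -> αBβ: add FIRST(β)\{ε} to FOLLOW(B); if β nullable, add FOLLOW(A).
FOLLOW(S) = {$, c}


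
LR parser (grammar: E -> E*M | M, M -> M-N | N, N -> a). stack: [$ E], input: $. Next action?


start symbol E on stack, input exhausted
Action: accept


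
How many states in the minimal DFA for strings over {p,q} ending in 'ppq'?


Track the longest suffix of input matching a prefix of 'ppq': 4 classes (prefixes of length 0..3)
Minimal DFA: 4 states


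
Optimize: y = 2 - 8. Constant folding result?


2 - 8 = -6 at compile time
Optimized: y = -6


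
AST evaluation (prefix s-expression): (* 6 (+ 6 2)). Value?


Evaluate inner: (+ 6 2) = 8
Evaluate root: (* 6 8) = 48
Result: 48


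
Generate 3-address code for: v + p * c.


Break into single-operator statements:
t1 = p * c
t2 = v + t1


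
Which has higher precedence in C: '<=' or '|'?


'<=' is relational (level 7); '|' is bitwise OR (level 3)
Higher level binds tighter
'<=' has higher precedence than '|'


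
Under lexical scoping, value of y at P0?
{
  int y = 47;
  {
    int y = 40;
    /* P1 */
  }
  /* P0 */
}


y declared in the same block as P0
y = 47


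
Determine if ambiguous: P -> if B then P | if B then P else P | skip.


dangling else: 'if B then if B then skip else skip' parses two ways
Ambiguous


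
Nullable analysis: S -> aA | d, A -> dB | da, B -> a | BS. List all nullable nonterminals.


A nonterminal is nullable iff some alternative derives ε (directly, or every symbol in it is nullable)
Nullable: {}
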